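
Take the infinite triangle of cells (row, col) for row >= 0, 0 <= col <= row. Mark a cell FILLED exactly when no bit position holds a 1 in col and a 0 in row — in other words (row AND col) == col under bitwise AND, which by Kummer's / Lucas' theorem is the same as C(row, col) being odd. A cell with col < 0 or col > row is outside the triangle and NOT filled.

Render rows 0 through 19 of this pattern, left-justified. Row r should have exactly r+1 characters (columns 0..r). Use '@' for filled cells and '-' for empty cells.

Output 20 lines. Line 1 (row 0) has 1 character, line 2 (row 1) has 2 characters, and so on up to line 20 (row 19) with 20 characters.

r0=0: @
r1=1: @@
r2=10: @-@
r3=11: @@@@
r4=100: @---@
r5=101: @@--@@
r6=110: @-@-@-@
r7=111: @@@@@@@@
r8=1000: @-------@
r9=1001: @@------@@
r10=1010: @-@-----@-@
r11=1011: @@@@----@@@@
r12=1100: @---@---@---@
r13=1101: @@--@@--@@--@@
r14=1110: @-@-@-@-@-@-@-@
r15=1111: @@@@@@@@@@@@@@@@
r16=10000: @---------------@
r17=10001: @@--------------@@
r18=10010: @-@-------------@-@
r19=10011: @@@@------------@@@@

Answer: @
@@
@-@
@@@@
@---@
@@--@@
@-@-@-@
@@@@@@@@
@-------@
@@------@@
@-@-----@-@
@@@@----@@@@
@---@---@---@
@@--@@--@@--@@
@-@-@-@-@-@-@-@
@@@@@@@@@@@@@@@@
@---------------@
@@--------------@@
@-@-------------@-@
@@@@------------@@@@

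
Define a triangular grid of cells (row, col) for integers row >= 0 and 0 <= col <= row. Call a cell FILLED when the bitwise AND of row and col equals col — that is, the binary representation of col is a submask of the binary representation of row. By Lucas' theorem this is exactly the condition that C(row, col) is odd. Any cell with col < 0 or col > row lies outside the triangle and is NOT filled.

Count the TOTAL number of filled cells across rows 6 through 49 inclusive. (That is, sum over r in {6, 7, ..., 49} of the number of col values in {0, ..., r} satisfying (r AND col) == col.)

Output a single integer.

r6=110 pc2: +4 =4
r7=111 pc3: +8 =12
r8=1000 pc1: +2 =14
r9=1001 pc2: +4 =18
r10=1010 pc2: +4 =22
r11=1011 pc3: +8 =30
r12=1100 pc2: +4 =34
r13=1101 pc3: +8 =42
r14=1110 pc3: +8 =50
r15=1111 pc4: +16 =66
r16=10000 pc1: +2 =68
r17=10001 pc2: +4 =72
r18=10010 pc2: +4 =76
r19=10011 pc3: +8 =84
r20=10100 pc2: +4 =88
r21=10101 pc3: +8 =96
r22=10110 pc3: +8 =104
r23=10111 pc4: +16 =120
r24=11000 pc2: +4 =124
r25=11001 pc3: +8 =132
r26=11010 pc3: +8 =140
r27=11011 pc4: +16 =156
r28=11100 pc3: +8 =164
r29=11101 pc4: +16 =180
r30=11110 pc4: +16 =196
r31=11111 pc5: +32 =228
r32=100000 pc1: +2 =230
r33=100001 pc2: +4 =234
r34=100010 pc2: +4 =238
r35=100011 pc3: +8 =246
r36=100100 pc2: +4 =250
r37=100101 pc3: +8 =258
r38=100110 pc3: +8 =266
r39=100111 pc4: +16 =282
r40=101000 pc2: +4 =286
r41=101001 pc3: +8 =294
r42=101010 pc3: +8 =302
r43=101011 pc4: +16 =318
r44=101100 pc3: +8 =326
r45=101101 pc4: +16 =342
r46=101110 pc4: +16 =358
r47=101111 pc5: +32 =390
r48=110000 pc2: +4 =394
r49=110001 pc3: +8 =402

Answer: 402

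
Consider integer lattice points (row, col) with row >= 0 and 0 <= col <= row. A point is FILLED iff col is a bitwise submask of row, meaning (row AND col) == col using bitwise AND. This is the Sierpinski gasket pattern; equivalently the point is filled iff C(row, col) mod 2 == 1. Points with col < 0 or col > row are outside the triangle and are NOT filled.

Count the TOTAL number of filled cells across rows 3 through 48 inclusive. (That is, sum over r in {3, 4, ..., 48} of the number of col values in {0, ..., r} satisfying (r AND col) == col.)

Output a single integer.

Answer: 404

Derivation:
r3=11 pc2: +4 =4
r4=100 pc1: +2 =6
r5=101 pc2: +4 =10
r6=110 pc2: +4 =14
r7=111 pc3: +8 =22
r8=1000 pc1: +2 =24
r9=1001 pc2: +4 =28
r10=1010 pc2: +4 =32
r11=1011 pc3: +8 =40
r12=1100 pc2: +4 =44
r13=1101 pc3: +8 =52
r14=1110 pc3: +8 =60
r15=1111 pc4: +16 =76
r16=10000 pc1: +2 =78
r17=10001 pc2: +4 =82
r18=10010 pc2: +4 =86
r19=10011 pc3: +8 =94
r20=10100 pc2: +4 =98
r21=10101 pc3: +8 =106
r22=10110 pc3: +8 =114
r23=10111 pc4: +16 =130
r24=11000 pc2: +4 =134
r25=11001 pc3: +8 =142
r26=11010 pc3: +8 =150
r27=11011 pc4: +16 =166
r28=11100 pc3: +8 =174
r29=11101 pc4: +16 =190
r30=11110 pc4: +16 =206
r31=11111 pc5: +32 =238
r32=100000 pc1: +2 =240
r33=100001 pc2: +4 =244
r34=100010 pc2: +4 =248
r35=100011 pc3: +8 =256
r36=100100 pc2: +4 =260
r37=100101 pc3: +8 =268
r38=100110 pc3: +8 =276
r39=100111 pc4: +16 =292
r40=101000 pc2: +4 =296
r41=101001 pc3: +8 =304
r42=101010 pc3: +8 =312
r43=101011 pc4: +16 =328
r44=101100 pc3: +8 =336
r45=101101 pc4: +16 =352
r46=101110 pc4: +16 =368
r47=101111 pc5: +32 =400
r48=110000 pc2: +4 =404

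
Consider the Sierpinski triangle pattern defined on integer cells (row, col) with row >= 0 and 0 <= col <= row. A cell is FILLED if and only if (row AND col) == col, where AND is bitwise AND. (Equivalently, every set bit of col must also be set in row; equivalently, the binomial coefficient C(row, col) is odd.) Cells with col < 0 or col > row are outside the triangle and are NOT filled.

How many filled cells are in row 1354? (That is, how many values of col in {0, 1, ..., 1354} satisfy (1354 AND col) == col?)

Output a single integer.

1354 in binary = 10101001010
popcount(1354) = number of 1-bits in 10101001010 = 5
A col c satisfies (1354 AND c) == c iff every set bit of c is also set in 1354; each of the 5 set bits of 1354 can independently be on or off in c.
count = 2^5 = 32

Answer: 32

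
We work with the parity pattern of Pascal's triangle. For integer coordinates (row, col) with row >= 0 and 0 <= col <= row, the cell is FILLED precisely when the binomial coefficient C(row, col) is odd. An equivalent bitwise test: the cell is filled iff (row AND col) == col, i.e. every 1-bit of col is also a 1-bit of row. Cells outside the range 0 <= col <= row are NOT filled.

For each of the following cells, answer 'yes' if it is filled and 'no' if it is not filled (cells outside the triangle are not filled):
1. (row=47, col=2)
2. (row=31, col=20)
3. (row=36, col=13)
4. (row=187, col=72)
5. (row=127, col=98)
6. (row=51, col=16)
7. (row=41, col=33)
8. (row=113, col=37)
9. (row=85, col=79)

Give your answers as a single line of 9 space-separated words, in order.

Answer: yes yes no no yes yes yes no no

Derivation:
(47,2): row=0b101111, col=0b10, row AND col = 0b10 = 2; 2 == 2 -> filled
(31,20): row=0b11111, col=0b10100, row AND col = 0b10100 = 20; 20 == 20 -> filled
(36,13): row=0b100100, col=0b1101, row AND col = 0b100 = 4; 4 != 13 -> empty
(187,72): row=0b10111011, col=0b1001000, row AND col = 0b1000 = 8; 8 != 72 -> empty
(127,98): row=0b1111111, col=0b1100010, row AND col = 0b1100010 = 98; 98 == 98 -> filled
(51,16): row=0b110011, col=0b10000, row AND col = 0b10000 = 16; 16 == 16 -> filled
(41,33): row=0b101001, col=0b100001, row AND col = 0b100001 = 33; 33 == 33 -> filled
(113,37): row=0b1110001, col=0b100101, row AND col = 0b100001 = 33; 33 != 37 -> empty
(85,79): row=0b1010101, col=0b1001111, row AND col = 0b1000101 = 69; 69 != 79 -> empty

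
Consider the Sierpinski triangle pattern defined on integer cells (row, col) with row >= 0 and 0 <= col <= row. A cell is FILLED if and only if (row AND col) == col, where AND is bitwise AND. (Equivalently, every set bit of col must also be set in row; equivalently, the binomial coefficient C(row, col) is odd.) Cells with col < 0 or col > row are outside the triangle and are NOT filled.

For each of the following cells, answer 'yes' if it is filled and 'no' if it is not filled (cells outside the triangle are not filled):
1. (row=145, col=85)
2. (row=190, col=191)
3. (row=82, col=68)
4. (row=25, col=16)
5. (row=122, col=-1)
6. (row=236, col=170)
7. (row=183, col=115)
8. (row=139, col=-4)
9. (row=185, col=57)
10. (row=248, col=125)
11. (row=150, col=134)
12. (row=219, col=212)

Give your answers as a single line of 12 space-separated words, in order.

(145,85): row=0b10010001, col=0b1010101, row AND col = 0b10001 = 17; 17 != 85 -> empty
(190,191): col outside [0, 190] -> not filled
(82,68): row=0b1010010, col=0b1000100, row AND col = 0b1000000 = 64; 64 != 68 -> empty
(25,16): row=0b11001, col=0b10000, row AND col = 0b10000 = 16; 16 == 16 -> filled
(122,-1): col outside [0, 122] -> not filled
(236,170): row=0b11101100, col=0b10101010, row AND col = 0b10101000 = 168; 168 != 170 -> empty
(183,115): row=0b10110111, col=0b1110011, row AND col = 0b110011 = 51; 51 != 115 -> empty
(139,-4): col outside [0, 139] -> not filled
(185,57): row=0b10111001, col=0b111001, row AND col = 0b111001 = 57; 57 == 57 -> filled
(248,125): row=0b11111000, col=0b1111101, row AND col = 0b1111000 = 120; 120 != 125 -> empty
(150,134): row=0b10010110, col=0b10000110, row AND col = 0b10000110 = 134; 134 == 134 -> filled
(219,212): row=0b11011011, col=0b11010100, row AND col = 0b11010000 = 208; 208 != 212 -> empty

Answer: no no no yes no no no no yes no yes no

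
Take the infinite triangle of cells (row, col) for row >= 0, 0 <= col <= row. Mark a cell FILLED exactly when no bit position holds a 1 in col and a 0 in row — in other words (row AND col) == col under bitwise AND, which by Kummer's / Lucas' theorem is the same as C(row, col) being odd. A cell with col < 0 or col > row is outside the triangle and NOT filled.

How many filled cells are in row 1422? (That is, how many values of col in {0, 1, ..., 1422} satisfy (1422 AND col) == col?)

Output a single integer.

Answer: 64

Derivation:
1422 in binary = 10110001110
popcount(1422) = number of 1-bits in 10110001110 = 6
A col c satisfies (1422 AND c) == c iff every set bit of c is also set in 1422; each of the 6 set bits of 1422 can independently be on or off in c.
count = 2^6 = 64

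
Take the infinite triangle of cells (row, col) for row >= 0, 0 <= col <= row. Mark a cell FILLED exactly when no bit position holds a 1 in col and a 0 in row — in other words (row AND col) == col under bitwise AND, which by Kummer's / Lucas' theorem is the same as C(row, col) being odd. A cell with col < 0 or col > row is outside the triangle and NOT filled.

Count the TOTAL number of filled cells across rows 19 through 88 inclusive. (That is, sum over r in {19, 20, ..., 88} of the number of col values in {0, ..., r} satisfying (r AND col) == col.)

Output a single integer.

Answer: 916

Derivation:
r19=10011 pc3: +8 =8
r20=10100 pc2: +4 =12
r21=10101 pc3: +8 =20
r22=10110 pc3: +8 =28
r23=10111 pc4: +16 =44
r24=11000 pc2: +4 =48
r25=11001 pc3: +8 =56
r26=11010 pc3: +8 =64
r27=11011 pc4: +16 =80
r28=11100 pc3: +8 =88
r29=11101 pc4: +16 =104
r30=11110 pc4: +16 =120
r31=11111 pc5: +32 =152
r32=100000 pc1: +2 =154
r33=100001 pc2: +4 =158
r34=100010 pc2: +4 =162
r35=100011 pc3: +8 =170
r36=100100 pc2: +4 =174
r37=100101 pc3: +8 =182
r38=100110 pc3: +8 =190
r39=100111 pc4: +16 =206
r40=101000 pc2: +4 =210
r41=101001 pc3: +8 =218
r42=101010 pc3: +8 =226
r43=101011 pc4: +16 =242
r44=101100 pc3: +8 =250
r45=101101 pc4: +16 =266
r46=101110 pc4: +16 =282
r47=101111 pc5: +32 =314
r48=110000 pc2: +4 =318
r49=110001 pc3: +8 =326
r50=110010 pc3: +8 =334
r51=110011 pc4: +16 =350
r52=110100 pc3: +8 =358
r53=110101 pc4: +16 =374
r54=110110 pc4: +16 =390
r55=110111 pc5: +32 =422
r56=111000 pc3: +8 =430
r57=111001 pc4: +16 =446
r58=111010 pc4: +16 =462
r59=111011 pc5: +32 =494
r60=111100 pc4: +16 =510
r61=111101 pc5: +32 =542
r62=111110 pc5: +32 =574
r63=111111 pc6: +64 =638
r64=1000000 pc1: +2 =640
r65=1000001 pc2: +4 =644
r66=1000010 pc2: +4 =648
r67=1000011 pc3: +8 =656
r68=1000100 pc2: +4 =660
r69=1000101 pc3: +8 =668
r70=1000110 pc3: +8 =676
r71=1000111 pc4: +16 =692
r72=1001000 pc2: +4 =696
r73=1001001 pc3: +8 =704
r74=1001010 pc3: +8 =712
r75=1001011 pc4: +16 =728
r76=1001100 pc3: +8 =736
r77=1001101 pc4: +16 =752
r78=1001110 pc4: +16 =768
r79=1001111 pc5: +32 =800
r80=1010000 pc2: +4 =804
r81=1010001 pc3: +8 =812
r82=1010010 pc3: +8 =820
r83=1010011 pc4: +16 =836
r84=1010100 pc3: +8 =844
r85=1010101 pc4: +16 =860
r86=1010110 pc4: +16 =876
r87=1010111 pc5: +32 =908
r88=1011000 pc3: +8 =916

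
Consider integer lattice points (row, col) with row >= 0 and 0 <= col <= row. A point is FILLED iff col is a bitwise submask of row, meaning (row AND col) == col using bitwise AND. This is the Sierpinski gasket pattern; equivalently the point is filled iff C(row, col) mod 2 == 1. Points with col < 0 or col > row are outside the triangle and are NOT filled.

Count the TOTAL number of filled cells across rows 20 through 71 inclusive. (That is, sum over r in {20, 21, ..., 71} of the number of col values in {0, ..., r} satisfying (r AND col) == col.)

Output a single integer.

Answer: 684

Derivation:
r20=10100 pc2: +4 =4
r21=10101 pc3: +8 =12
r22=10110 pc3: +8 =20
r23=10111 pc4: +16 =36
r24=11000 pc2: +4 =40
r25=11001 pc3: +8 =48
r26=11010 pc3: +8 =56
r27=11011 pc4: +16 =72
r28=11100 pc3: +8 =80
r29=11101 pc4: +16 =96
r30=11110 pc4: +16 =112
r31=11111 pc5: +32 =144
r32=100000 pc1: +2 =146
r33=100001 pc2: +4 =150
r34=100010 pc2: +4 =154
r35=100011 pc3: +8 =162
r36=100100 pc2: +4 =166
r37=100101 pc3: +8 =174
r38=100110 pc3: +8 =182
r39=100111 pc4: +16 =198
r40=101000 pc2: +4 =202
r41=101001 pc3: +8 =210
r42=101010 pc3: +8 =218
r43=101011 pc4: +16 =234
r44=101100 pc3: +8 =242
r45=101101 pc4: +16 =258
r46=101110 pc4: +16 =274
r47=101111 pc5: +32 =306
r48=110000 pc2: +4 =310
r49=110001 pc3: +8 =318
r50=110010 pc3: +8 =326
r51=110011 pc4: +16 =342
r52=110100 pc3: +8 =350
r53=110101 pc4: +16 =366
r54=110110 pc4: +16 =382
r55=110111 pc5: +32 =414
r56=111000 pc3: +8 =422
r57=111001 pc4: +16 =438
r58=111010 pc4: +16 =454
r59=111011 pc5: +32 =486
r60=111100 pc4: +16 =502
r61=111101 pc5: +32 =534
r62=111110 pc5: +32 =566
r63=111111 pc6: +64 =630
r64=1000000 pc1: +2 =632
r65=1000001 pc2: +4 =636
r66=1000010 pc2: +4 =640
r67=1000011 pc3: +8 =648
r68=1000100 pc2: +4 =652
r69=1000101 pc3: +8 =660
r70=1000110 pc3: +8 =668
r71=1000111 pc4: +16 =684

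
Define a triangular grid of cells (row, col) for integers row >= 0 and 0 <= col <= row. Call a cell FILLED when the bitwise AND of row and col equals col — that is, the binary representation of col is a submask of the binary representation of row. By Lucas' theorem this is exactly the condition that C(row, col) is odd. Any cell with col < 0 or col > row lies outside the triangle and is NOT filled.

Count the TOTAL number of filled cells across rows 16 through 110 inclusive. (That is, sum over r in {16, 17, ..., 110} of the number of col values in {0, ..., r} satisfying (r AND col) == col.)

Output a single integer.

Answer: 1394

Derivation:
r16=10000 pc1: +2 =2
r17=10001 pc2: +4 =6
r18=10010 pc2: +4 =10
r19=10011 pc3: +8 =18
r20=10100 pc2: +4 =22
r21=10101 pc3: +8 =30
r22=10110 pc3: +8 =38
r23=10111 pc4: +16 =54
r24=11000 pc2: +4 =58
r25=11001 pc3: +8 =66
r26=11010 pc3: +8 =74
r27=11011 pc4: +16 =90
r28=11100 pc3: +8 =98
r29=11101 pc4: +16 =114
r30=11110 pc4: +16 =130
r31=11111 pc5: +32 =162
r32=100000 pc1: +2 =164
r33=100001 pc2: +4 =168
r34=100010 pc2: +4 =172
r35=100011 pc3: +8 =180
r36=100100 pc2: +4 =184
r37=100101 pc3: +8 =192
r38=100110 pc3: +8 =200
r39=100111 pc4: +16 =216
r40=101000 pc2: +4 =220
r41=101001 pc3: +8 =228
r42=101010 pc3: +8 =236
r43=101011 pc4: +16 =252
r44=101100 pc3: +8 =260
r45=101101 pc4: +16 =276
r46=101110 pc4: +16 =292
r47=101111 pc5: +32 =324
r48=110000 pc2: +4 =328
r49=110001 pc3: +8 =336
r50=110010 pc3: +8 =344
r51=110011 pc4: +16 =360
r52=110100 pc3: +8 =368
r53=110101 pc4: +16 =384
r54=110110 pc4: +16 =400
r55=110111 pc5: +32 =432
r56=111000 pc3: +8 =440
r57=111001 pc4: +16 =456
r58=111010 pc4: +16 =472
r59=111011 pc5: +32 =504
r60=111100 pc4: +16 =520
r61=111101 pc5: +32 =552
r62=111110 pc5: +32 =584
r63=111111 pc6: +64 =648
r64=1000000 pc1: +2 =650
r65=1000001 pc2: +4 =654
r66=1000010 pc2: +4 =658
r67=1000011 pc3: +8 =666
r68=1000100 pc2: +4 =670
r69=1000101 pc3: +8 =678
r70=1000110 pc3: +8 =686
r71=1000111 pc4: +16 =702
r72=1001000 pc2: +4 =706
r73=1001001 pc3: +8 =714
r74=1001010 pc3: +8 =722
r75=1001011 pc4: +16 =738
r76=1001100 pc3: +8 =746
r77=1001101 pc4: +16 =762
r78=1001110 pc4: +16 =778
r79=1001111 pc5: +32 =810
r80=1010000 pc2: +4 =814
r81=1010001 pc3: +8 =822
r82=1010010 pc3: +8 =830
r83=1010011 pc4: +16 =846
r84=1010100 pc3: +8 =854
r85=1010101 pc4: +16 =870
r86=1010110 pc4: +16 =886
r87=1010111 pc5: +32 =918
r88=1011000 pc3: +8 =926
r89=1011001 pc4: +16 =942
r90=1011010 pc4: +16 =958
r91=1011011 pc5: +32 =990
r92=1011100 pc4: +16 =1006
r93=1011101 pc5: +32 =1038
r94=1011110 pc5: +32 =1070
r95=1011111 pc6: +64 =1134
r96=1100000 pc2: +4 =1138
r97=1100001 pc3: +8 =1146
r98=1100010 pc3: +8 =1154
r99=1100011 pc4: +16 =1170
r100=1100100 pc3: +8 =1178
r101=1100101 pc4: +16 =1194
r102=1100110 pc4: +16 =1210
r103=1100111 pc5: +32 =1242
r104=1101000 pc3: +8 =1250
r105=1101001 pc4: +16 =1266
r106=1101010 pc4: +16 =1282
r107=1101011 pc5: +32 =1314
r108=1101100 pc4: +16 =1330
r109=1101101 pc5: +32 =1362
r110=1101110 pc5: +32 =1394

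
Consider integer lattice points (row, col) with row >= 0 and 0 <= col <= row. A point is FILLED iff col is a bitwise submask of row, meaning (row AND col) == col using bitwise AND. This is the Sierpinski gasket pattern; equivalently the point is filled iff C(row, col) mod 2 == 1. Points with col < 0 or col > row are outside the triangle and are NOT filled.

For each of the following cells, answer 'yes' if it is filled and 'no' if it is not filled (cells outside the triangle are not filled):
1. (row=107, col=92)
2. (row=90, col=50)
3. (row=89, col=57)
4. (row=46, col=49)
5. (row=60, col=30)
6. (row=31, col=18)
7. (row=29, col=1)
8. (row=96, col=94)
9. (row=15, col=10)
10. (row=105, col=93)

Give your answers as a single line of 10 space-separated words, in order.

(107,92): row=0b1101011, col=0b1011100, row AND col = 0b1001000 = 72; 72 != 92 -> empty
(90,50): row=0b1011010, col=0b110010, row AND col = 0b10010 = 18; 18 != 50 -> empty
(89,57): row=0b1011001, col=0b111001, row AND col = 0b11001 = 25; 25 != 57 -> empty
(46,49): col outside [0, 46] -> not filled
(60,30): row=0b111100, col=0b11110, row AND col = 0b11100 = 28; 28 != 30 -> empty
(31,18): row=0b11111, col=0b10010, row AND col = 0b10010 = 18; 18 == 18 -> filled
(29,1): row=0b11101, col=0b1, row AND col = 0b1 = 1; 1 == 1 -> filled
(96,94): row=0b1100000, col=0b1011110, row AND col = 0b1000000 = 64; 64 != 94 -> empty
(15,10): row=0b1111, col=0b1010, row AND col = 0b1010 = 10; 10 == 10 -> filled
(105,93): row=0b1101001, col=0b1011101, row AND col = 0b1001001 = 73; 73 != 93 -> empty

Answer: no no no no no yes yes no yes no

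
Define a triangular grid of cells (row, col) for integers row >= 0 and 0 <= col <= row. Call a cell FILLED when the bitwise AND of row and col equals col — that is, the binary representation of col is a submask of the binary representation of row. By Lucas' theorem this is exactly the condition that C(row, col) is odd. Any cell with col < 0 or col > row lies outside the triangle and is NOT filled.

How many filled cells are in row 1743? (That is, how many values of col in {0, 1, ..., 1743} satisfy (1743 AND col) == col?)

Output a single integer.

1743 in binary = 11011001111
popcount(1743) = number of 1-bits in 11011001111 = 8
A col c satisfies (1743 AND c) == c iff every set bit of c is also set in 1743; each of the 8 set bits of 1743 can independently be on or off in c.
count = 2^8 = 256

Answer: 256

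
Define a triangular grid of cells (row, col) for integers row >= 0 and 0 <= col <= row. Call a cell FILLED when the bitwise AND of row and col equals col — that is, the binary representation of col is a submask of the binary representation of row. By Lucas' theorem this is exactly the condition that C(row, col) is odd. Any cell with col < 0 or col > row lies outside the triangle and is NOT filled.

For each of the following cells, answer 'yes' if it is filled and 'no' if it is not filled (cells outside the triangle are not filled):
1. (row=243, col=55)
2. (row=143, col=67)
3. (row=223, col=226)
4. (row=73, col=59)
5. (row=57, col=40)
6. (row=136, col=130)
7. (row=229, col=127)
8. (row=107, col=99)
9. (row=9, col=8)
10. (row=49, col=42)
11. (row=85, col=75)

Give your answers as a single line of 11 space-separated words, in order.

Answer: no no no no yes no no yes yes no no

Derivation:
(243,55): row=0b11110011, col=0b110111, row AND col = 0b110011 = 51; 51 != 55 -> empty
(143,67): row=0b10001111, col=0b1000011, row AND col = 0b11 = 3; 3 != 67 -> empty
(223,226): col outside [0, 223] -> not filled
(73,59): row=0b1001001, col=0b111011, row AND col = 0b1001 = 9; 9 != 59 -> empty
(57,40): row=0b111001, col=0b101000, row AND col = 0b101000 = 40; 40 == 40 -> filled
(136,130): row=0b10001000, col=0b10000010, row AND col = 0b10000000 = 128; 128 != 130 -> empty
(229,127): row=0b11100101, col=0b1111111, row AND col = 0b1100101 = 101; 101 != 127 -> empty
(107,99): row=0b1101011, col=0b1100011, row AND col = 0b1100011 = 99; 99 == 99 -> filled
(9,8): row=0b1001, col=0b1000, row AND col = 0b1000 = 8; 8 == 8 -> filled
(49,42): row=0b110001, col=0b101010, row AND col = 0b100000 = 32; 32 != 42 -> empty
(85,75): row=0b1010101, col=0b1001011, row AND col = 0b1000001 = 65; 65 != 75 -> empty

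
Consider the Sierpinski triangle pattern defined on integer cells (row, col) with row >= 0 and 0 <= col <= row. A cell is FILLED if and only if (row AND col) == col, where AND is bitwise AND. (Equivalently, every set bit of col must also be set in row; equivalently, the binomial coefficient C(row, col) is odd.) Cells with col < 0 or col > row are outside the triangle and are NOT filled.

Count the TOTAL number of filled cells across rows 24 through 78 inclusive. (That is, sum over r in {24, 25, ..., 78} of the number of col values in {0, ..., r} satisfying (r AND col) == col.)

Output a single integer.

r24=11000 pc2: +4 =4
r25=11001 pc3: +8 =12
r26=11010 pc3: +8 =20
r27=11011 pc4: +16 =36
r28=11100 pc3: +8 =44
r29=11101 pc4: +16 =60
r30=11110 pc4: +16 =76
r31=11111 pc5: +32 =108
r32=100000 pc1: +2 =110
r33=100001 pc2: +4 =114
r34=100010 pc2: +4 =118
r35=100011 pc3: +8 =126
r36=100100 pc2: +4 =130
r37=100101 pc3: +8 =138
r38=100110 pc3: +8 =146
r39=100111 pc4: +16 =162
r40=101000 pc2: +4 =166
r41=101001 pc3: +8 =174
r42=101010 pc3: +8 =182
r43=101011 pc4: +16 =198
r44=101100 pc3: +8 =206
r45=101101 pc4: +16 =222
r46=101110 pc4: +16 =238
r47=101111 pc5: +32 =270
r48=110000 pc2: +4 =274
r49=110001 pc3: +8 =282
r50=110010 pc3: +8 =290
r51=110011 pc4: +16 =306
r52=110100 pc3: +8 =314
r53=110101 pc4: +16 =330
r54=110110 pc4: +16 =346
r55=110111 pc5: +32 =378
r56=111000 pc3: +8 =386
r57=111001 pc4: +16 =402
r58=111010 pc4: +16 =418
r59=111011 pc5: +32 =450
r60=111100 pc4: +16 =466
r61=111101 pc5: +32 =498
r62=111110 pc5: +32 =530
r63=111111 pc6: +64 =594
r64=1000000 pc1: +2 =596
r65=1000001 pc2: +4 =600
r66=1000010 pc2: +4 =604
r67=1000011 pc3: +8 =612
r68=1000100 pc2: +4 =616
r69=1000101 pc3: +8 =624
r70=1000110 pc3: +8 =632
r71=1000111 pc4: +16 =648
r72=1001000 pc2: +4 =652
r73=1001001 pc3: +8 =660
r74=1001010 pc3: +8 =668
r75=1001011 pc4: +16 =684
r76=1001100 pc3: +8 =692
r77=1001101 pc4: +16 =708
r78=1001110 pc4: +16 =724

Answer: 724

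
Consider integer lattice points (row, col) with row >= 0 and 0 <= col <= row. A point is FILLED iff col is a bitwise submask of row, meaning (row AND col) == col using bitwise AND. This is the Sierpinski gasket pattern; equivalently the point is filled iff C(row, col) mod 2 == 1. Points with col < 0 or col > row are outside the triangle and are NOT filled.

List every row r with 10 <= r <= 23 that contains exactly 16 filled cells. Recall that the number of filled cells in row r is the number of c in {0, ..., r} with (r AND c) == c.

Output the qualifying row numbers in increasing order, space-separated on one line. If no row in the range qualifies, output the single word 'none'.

Row r has 2^popcount(r) filled cells, so we need popcount(r) = log2(16) = 4.
Scan r = 10..23 and keep those with exactly 4 one-bits:
r=10=1010 popcount=2 -> skip
r=11=1011 popcount=3 -> skip
r=12=1100 popcount=2 -> skip
r=13=1101 popcount=3 -> skip
r=14=1110 popcount=3 -> skip
r=15=1111 popcount=4 -> KEEP
r=16=10000 popcount=1 -> skip
r=17=10001 popcount=2 -> skip
r=18=10010 popcount=2 -> skip
r=19=10011 popcount=3 -> skip
r=20=10100 popcount=2 -> skip
r=21=10101 popcount=3 -> skip
r=22=10110 popcount=3 -> skip
r=23=10111 popcount=4 -> KEEP
Kept rows: 15 23

Answer: 15 23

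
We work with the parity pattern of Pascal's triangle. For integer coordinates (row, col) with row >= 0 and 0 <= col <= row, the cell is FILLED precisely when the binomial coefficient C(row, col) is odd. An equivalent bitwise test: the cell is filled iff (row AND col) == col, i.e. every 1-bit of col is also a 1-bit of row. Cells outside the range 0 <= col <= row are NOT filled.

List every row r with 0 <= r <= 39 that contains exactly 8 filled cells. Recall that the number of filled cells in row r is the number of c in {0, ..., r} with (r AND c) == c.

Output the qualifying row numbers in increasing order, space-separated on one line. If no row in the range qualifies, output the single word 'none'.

Answer: 7 11 13 14 19 21 22 25 26 28 35 37 38

Derivation:
Row r has 2^popcount(r) filled cells, so we need popcount(r) = log2(8) = 3.
Scan r = 0..39 and keep those with exactly 3 one-bits:
r=0=0 popcount=0 -> skip
r=1=1 popcount=1 -> skip
r=2=10 popcount=1 -> skip
r=3=11 popcount=2 -> skip
r=4=100 popcount=1 -> skip
r=5=101 popcount=2 -> skip
r=6=110 popcount=2 -> skip
r=7=111 popcount=3 -> KEEP
r=8=1000 popcount=1 -> skip
r=9=1001 popcount=2 -> skip
r=10=1010 popcount=2 -> skip
r=11=1011 popcount=3 -> KEEP
r=12=1100 popcount=2 -> skip
r=13=1101 popcount=3 -> KEEP
r=14=1110 popcount=3 -> KEEP
r=15=1111 popcount=4 -> skip
r=16=10000 popcount=1 -> skip
r=17=10001 popcount=2 -> skip
r=18=10010 popcount=2 -> skip
r=19=10011 popcount=3 -> KEEP
r=20=10100 popcount=2 -> skip
r=21=10101 popcount=3 -> KEEP
r=22=10110 popcount=3 -> KEEP
r=23=10111 popcount=4 -> skip
r=24=11000 popcount=2 -> skip
r=25=11001 popcount=3 -> KEEP
r=26=11010 popcount=3 -> KEEP
r=27=11011 popcount=4 -> skip
r=28=11100 popcount=3 -> KEEP
r=29=11101 popcount=4 -> skip
r=30=11110 popcount=4 -> skip
r=31=11111 popcount=5 -> skip
r=32=100000 popcount=1 -> skip
r=33=100001 popcount=2 -> skip
r=34=100010 popcount=2 -> skip
r=35=100011 popcount=3 -> KEEP
r=36=100100 popcount=2 -> skip
r=37=100101 popcount=3 -> KEEP
r=38=100110 popcount=3 -> KEEP
r=39=100111 popcount=4 -> skip
Kept rows: 7 11 13 14 19 21 22 25 26 28 35 37 38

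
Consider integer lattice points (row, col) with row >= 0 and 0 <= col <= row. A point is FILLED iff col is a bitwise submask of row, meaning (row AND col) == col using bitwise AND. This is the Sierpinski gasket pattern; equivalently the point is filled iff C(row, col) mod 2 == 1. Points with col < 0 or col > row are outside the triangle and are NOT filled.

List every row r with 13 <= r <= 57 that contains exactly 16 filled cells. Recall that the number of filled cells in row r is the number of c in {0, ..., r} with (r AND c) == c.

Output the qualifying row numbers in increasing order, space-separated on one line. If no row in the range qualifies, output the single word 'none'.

Answer: 15 23 27 29 30 39 43 45 46 51 53 54 57

Derivation:
Row r has 2^popcount(r) filled cells, so we need popcount(r) = log2(16) = 4.
Scan r = 13..57 and keep those with exactly 4 one-bits:
r=13=1101 popcount=3 -> skip
r=14=1110 popcount=3 -> skip
r=15=1111 popcount=4 -> KEEP
r=16=10000 popcount=1 -> skip
r=17=10001 popcount=2 -> skip
r=18=10010 popcount=2 -> skip
r=19=10011 popcount=3 -> skip
r=20=10100 popcount=2 -> skip
r=21=10101 popcount=3 -> skip
r=22=10110 popcount=3 -> skip
r=23=10111 popcount=4 -> KEEP
r=24=11000 popcount=2 -> skip
r=25=11001 popcount=3 -> skip
r=26=11010 popcount=3 -> skip
r=27=11011 popcount=4 -> KEEP
r=28=11100 popcount=3 -> skip
r=29=11101 popcount=4 -> KEEP
r=30=11110 popcount=4 -> KEEP
r=31=11111 popcount=5 -> skip
r=32=100000 popcount=1 -> skip
r=33=100001 popcount=2 -> skip
r=34=100010 popcount=2 -> skip
r=35=100011 popcount=3 -> skip
r=36=100100 popcount=2 -> skip
r=37=100101 popcount=3 -> skip
r=38=100110 popcount=3 -> skip
r=39=100111 popcount=4 -> KEEP
r=40=101000 popcount=2 -> skip
r=41=101001 popcount=3 -> skip
r=42=101010 popcount=3 -> skip
r=43=101011 popcount=4 -> KEEP
r=44=101100 popcount=3 -> skip
r=45=101101 popcount=4 -> KEEP
r=46=101110 popcount=4 -> KEEP
r=47=101111 popcount=5 -> skip
r=48=110000 popcount=2 -> skip
r=49=110001 popcount=3 -> skip
r=50=110010 popcount=3 -> skip
r=51=110011 popcount=4 -> KEEP
r=52=110100 popcount=3 -> skip
r=53=110101 popcount=4 -> KEEP
r=54=110110 popcount=4 -> KEEP
r=55=110111 popcount=5 -> skip
r=56=111000 popcount=3 -> skip
r=57=111001 popcount=4 -> KEEP
Kept rows: 15 23 27 29 30 39 43 45 46 51 53 54 57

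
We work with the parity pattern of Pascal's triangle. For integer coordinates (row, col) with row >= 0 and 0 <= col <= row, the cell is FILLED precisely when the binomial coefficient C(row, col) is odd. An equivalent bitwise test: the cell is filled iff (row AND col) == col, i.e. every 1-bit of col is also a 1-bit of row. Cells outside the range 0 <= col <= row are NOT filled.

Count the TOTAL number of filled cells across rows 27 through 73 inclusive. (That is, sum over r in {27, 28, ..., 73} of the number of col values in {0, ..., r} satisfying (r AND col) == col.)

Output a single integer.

r27=11011 pc4: +16 =16
r28=11100 pc3: +8 =24
r29=11101 pc4: +16 =40
r30=11110 pc4: +16 =56
r31=11111 pc5: +32 =88
r32=100000 pc1: +2 =90
r33=100001 pc2: +4 =94
r34=100010 pc2: +4 =98
r35=100011 pc3: +8 =106
r36=100100 pc2: +4 =110
r37=100101 pc3: +8 =118
r38=100110 pc3: +8 =126
r39=100111 pc4: +16 =142
r40=101000 pc2: +4 =146
r41=101001 pc3: +8 =154
r42=101010 pc3: +8 =162
r43=101011 pc4: +16 =178
r44=101100 pc3: +8 =186
r45=101101 pc4: +16 =202
r46=101110 pc4: +16 =218
r47=101111 pc5: +32 =250
r48=110000 pc2: +4 =254
r49=110001 pc3: +8 =262
r50=110010 pc3: +8 =270
r51=110011 pc4: +16 =286
r52=110100 pc3: +8 =294
r53=110101 pc4: +16 =310
r54=110110 pc4: +16 =326
r55=110111 pc5: +32 =358
r56=111000 pc3: +8 =366
r57=111001 pc4: +16 =382
r58=111010 pc4: +16 =398
r59=111011 pc5: +32 =430
r60=111100 pc4: +16 =446
r61=111101 pc5: +32 =478
r62=111110 pc5: +32 =510
r63=111111 pc6: +64 =574
r64=1000000 pc1: +2 =576
r65=1000001 pc2: +4 =580
r66=1000010 pc2: +4 =584
r67=1000011 pc3: +8 =592
r68=1000100 pc2: +4 =596
r69=1000101 pc3: +8 =604
r70=1000110 pc3: +8 =612
r71=1000111 pc4: +16 =628
r72=1001000 pc2: +4 =632
r73=1001001 pc3: +8 =640

Answer: 640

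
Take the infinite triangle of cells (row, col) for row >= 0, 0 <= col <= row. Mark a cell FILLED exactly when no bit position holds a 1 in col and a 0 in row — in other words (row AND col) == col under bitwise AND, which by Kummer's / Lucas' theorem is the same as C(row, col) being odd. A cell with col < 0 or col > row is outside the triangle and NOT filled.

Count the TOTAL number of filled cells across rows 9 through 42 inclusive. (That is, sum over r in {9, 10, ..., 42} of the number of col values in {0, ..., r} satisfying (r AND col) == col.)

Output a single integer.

Answer: 288

Derivation:
r9=1001 pc2: +4 =4
r10=1010 pc2: +4 =8
r11=1011 pc3: +8 =16
r12=1100 pc2: +4 =20
r13=1101 pc3: +8 =28
r14=1110 pc3: +8 =36
r15=1111 pc4: +16 =52
r16=10000 pc1: +2 =54
r17=10001 pc2: +4 =58
r18=10010 pc2: +4 =62
r19=10011 pc3: +8 =70
r20=10100 pc2: +4 =74
r21=10101 pc3: +8 =82
r22=10110 pc3: +8 =90
r23=10111 pc4: +16 =106
r24=11000 pc2: +4 =110
r25=11001 pc3: +8 =118
r26=11010 pc3: +8 =126
r27=11011 pc4: +16 =142
r28=11100 pc3: +8 =150
r29=11101 pc4: +16 =166
r30=11110 pc4: +16 =182
r31=11111 pc5: +32 =214
r32=100000 pc1: +2 =216
r33=100001 pc2: +4 =220
r34=100010 pc2: +4 =224
r35=100011 pc3: +8 =232
r36=100100 pc2: +4 =236
r37=100101 pc3: +8 =244
r38=100110 pc3: +8 =252
r39=100111 pc4: +16 =268
r40=101000 pc2: +4 =272
r41=101001 pc3: +8 =280
r42=101010 pc3: +8 =288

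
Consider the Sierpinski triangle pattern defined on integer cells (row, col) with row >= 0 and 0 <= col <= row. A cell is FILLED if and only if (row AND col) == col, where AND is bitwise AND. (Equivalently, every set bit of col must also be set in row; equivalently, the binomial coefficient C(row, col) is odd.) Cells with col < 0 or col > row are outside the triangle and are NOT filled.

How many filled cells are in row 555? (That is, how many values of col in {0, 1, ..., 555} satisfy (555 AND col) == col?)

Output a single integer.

555 in binary = 1000101011
popcount(555) = number of 1-bits in 1000101011 = 5
A col c satisfies (555 AND c) == c iff every set bit of c is also set in 555; each of the 5 set bits of 555 can independently be on or off in c.
count = 2^5 = 32

Answer: 32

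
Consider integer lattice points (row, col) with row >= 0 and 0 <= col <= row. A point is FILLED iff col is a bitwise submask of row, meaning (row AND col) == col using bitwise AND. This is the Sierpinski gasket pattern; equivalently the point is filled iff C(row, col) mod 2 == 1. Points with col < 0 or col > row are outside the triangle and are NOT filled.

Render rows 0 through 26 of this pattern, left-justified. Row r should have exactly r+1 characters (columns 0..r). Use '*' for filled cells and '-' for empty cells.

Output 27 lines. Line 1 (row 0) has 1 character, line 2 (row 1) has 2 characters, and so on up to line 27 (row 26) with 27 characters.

r0=0: *
r1=1: **
r2=10: *-*
r3=11: ****
r4=100: *---*
r5=101: **--**
r6=110: *-*-*-*
r7=111: ********
r8=1000: *-------*
r9=1001: **------**
r10=1010: *-*-----*-*
r11=1011: ****----****
r12=1100: *---*---*---*
r13=1101: **--**--**--**
r14=1110: *-*-*-*-*-*-*-*
r15=1111: ****************
r16=10000: *---------------*
r17=10001: **--------------**
r18=10010: *-*-------------*-*
r19=10011: ****------------****
r20=10100: *---*-----------*---*
r21=10101: **--**----------**--**
r22=10110: *-*-*-*---------*-*-*-*
r23=10111: ********--------********
r24=11000: *-------*-------*-------*
r25=11001: **------**------**------**
r26=11010: *-*-----*-*-----*-*-----*-*

Answer: *
**
*-*
****
*---*
**--**
*-*-*-*
********
*-------*
**------**
*-*-----*-*
****----****
*---*---*---*
**--**--**--**
*-*-*-*-*-*-*-*
****************
*---------------*
**--------------**
*-*-------------*-*
****------------****
*---*-----------*---*
**--**----------**--**
*-*-*-*---------*-*-*-*
********--------********
*-------*-------*-------*
**------**------**------**
*-*-----*-*-----*-*-----*-*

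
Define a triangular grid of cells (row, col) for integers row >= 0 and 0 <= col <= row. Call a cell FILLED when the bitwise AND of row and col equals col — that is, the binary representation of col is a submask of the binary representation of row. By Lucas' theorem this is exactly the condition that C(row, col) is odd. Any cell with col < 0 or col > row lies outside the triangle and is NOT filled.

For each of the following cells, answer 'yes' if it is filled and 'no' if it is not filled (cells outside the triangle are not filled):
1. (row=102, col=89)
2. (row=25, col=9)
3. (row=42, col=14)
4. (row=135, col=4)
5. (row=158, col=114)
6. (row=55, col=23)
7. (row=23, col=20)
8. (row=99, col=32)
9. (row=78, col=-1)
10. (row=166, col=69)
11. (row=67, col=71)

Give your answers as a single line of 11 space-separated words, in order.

(102,89): row=0b1100110, col=0b1011001, row AND col = 0b1000000 = 64; 64 != 89 -> empty
(25,9): row=0b11001, col=0b1001, row AND col = 0b1001 = 9; 9 == 9 -> filled
(42,14): row=0b101010, col=0b1110, row AND col = 0b1010 = 10; 10 != 14 -> empty
(135,4): row=0b10000111, col=0b100, row AND col = 0b100 = 4; 4 == 4 -> filled
(158,114): row=0b10011110, col=0b1110010, row AND col = 0b10010 = 18; 18 != 114 -> empty
(55,23): row=0b110111, col=0b10111, row AND col = 0b10111 = 23; 23 == 23 -> filled
(23,20): row=0b10111, col=0b10100, row AND col = 0b10100 = 20; 20 == 20 -> filled
(99,32): row=0b1100011, col=0b100000, row AND col = 0b100000 = 32; 32 == 32 -> filled
(78,-1): col outside [0, 78] -> not filled
(166,69): row=0b10100110, col=0b1000101, row AND col = 0b100 = 4; 4 != 69 -> empty
(67,71): col outside [0, 67] -> not filled

Answer: no yes no yes no yes yes yes no no no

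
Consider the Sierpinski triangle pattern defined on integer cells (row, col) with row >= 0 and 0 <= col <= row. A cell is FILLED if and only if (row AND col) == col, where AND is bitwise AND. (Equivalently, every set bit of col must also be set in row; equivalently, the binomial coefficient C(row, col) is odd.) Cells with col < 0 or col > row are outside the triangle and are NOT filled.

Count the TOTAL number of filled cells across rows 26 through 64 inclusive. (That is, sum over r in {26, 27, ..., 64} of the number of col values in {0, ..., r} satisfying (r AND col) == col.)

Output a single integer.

Answer: 584

Derivation:
r26=11010 pc3: +8 =8
r27=11011 pc4: +16 =24
r28=11100 pc3: +8 =32
r29=11101 pc4: +16 =48
r30=11110 pc4: +16 =64
r31=11111 pc5: +32 =96
r32=100000 pc1: +2 =98
r33=100001 pc2: +4 =102
r34=100010 pc2: +4 =106
r35=100011 pc3: +8 =114
r36=100100 pc2: +4 =118
r37=100101 pc3: +8 =126
r38=100110 pc3: +8 =134
r39=100111 pc4: +16 =150
r40=101000 pc2: +4 =154
r41=101001 pc3: +8 =162
r42=101010 pc3: +8 =170
r43=101011 pc4: +16 =186
r44=101100 pc3: +8 =194
r45=101101 pc4: +16 =210
r46=101110 pc4: +16 =226
r47=101111 pc5: +32 =258
r48=110000 pc2: +4 =262
r49=110001 pc3: +8 =270
r50=110010 pc3: +8 =278
r51=110011 pc4: +16 =294
r52=110100 pc3: +8 =302
r53=110101 pc4: +16 =318
r54=110110 pc4: +16 =334
r55=110111 pc5: +32 =366
r56=111000 pc3: +8 =374
r57=111001 pc4: +16 =390
r58=111010 pc4: +16 =406
r59=111011 pc5: +32 =438
r60=111100 pc4: +16 =454
r61=111101 pc5: +32 =486
r62=111110 pc5: +32 =518
r63=111111 pc6: +64 =582
r64=1000000 pc1: +2 =584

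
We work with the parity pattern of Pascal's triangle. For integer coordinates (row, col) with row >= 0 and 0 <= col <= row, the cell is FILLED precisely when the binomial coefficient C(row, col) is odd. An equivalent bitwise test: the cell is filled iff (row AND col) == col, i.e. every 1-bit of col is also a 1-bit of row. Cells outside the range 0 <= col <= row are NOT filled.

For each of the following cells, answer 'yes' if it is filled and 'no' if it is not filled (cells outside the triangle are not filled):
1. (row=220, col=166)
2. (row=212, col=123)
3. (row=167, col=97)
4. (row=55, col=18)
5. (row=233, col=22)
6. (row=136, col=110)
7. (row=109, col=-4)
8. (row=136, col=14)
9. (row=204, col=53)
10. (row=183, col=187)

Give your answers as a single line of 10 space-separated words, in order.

(220,166): row=0b11011100, col=0b10100110, row AND col = 0b10000100 = 132; 132 != 166 -> empty
(212,123): row=0b11010100, col=0b1111011, row AND col = 0b1010000 = 80; 80 != 123 -> empty
(167,97): row=0b10100111, col=0b1100001, row AND col = 0b100001 = 33; 33 != 97 -> empty
(55,18): row=0b110111, col=0b10010, row AND col = 0b10010 = 18; 18 == 18 -> filled
(233,22): row=0b11101001, col=0b10110, row AND col = 0b0 = 0; 0 != 22 -> empty
(136,110): row=0b10001000, col=0b1101110, row AND col = 0b1000 = 8; 8 != 110 -> empty
(109,-4): col outside [0, 109] -> not filled
(136,14): row=0b10001000, col=0b1110, row AND col = 0b1000 = 8; 8 != 14 -> empty
(204,53): row=0b11001100, col=0b110101, row AND col = 0b100 = 4; 4 != 53 -> empty
(183,187): col outside [0, 183] -> not filled

Answer: no no no yes no no no no no no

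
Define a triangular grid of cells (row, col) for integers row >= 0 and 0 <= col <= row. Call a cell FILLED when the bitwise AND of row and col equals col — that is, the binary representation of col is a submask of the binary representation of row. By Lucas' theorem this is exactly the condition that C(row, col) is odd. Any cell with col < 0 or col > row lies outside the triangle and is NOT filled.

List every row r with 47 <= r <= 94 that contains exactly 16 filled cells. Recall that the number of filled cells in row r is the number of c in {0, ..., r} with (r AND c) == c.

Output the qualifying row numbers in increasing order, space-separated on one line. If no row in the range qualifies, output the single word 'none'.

Row r has 2^popcount(r) filled cells, so we need popcount(r) = log2(16) = 4.
Scan r = 47..94 and keep those with exactly 4 one-bits:
r=47=101111 popcount=5 -> skip
r=48=110000 popcount=2 -> skip
r=49=110001 popcount=3 -> skip
r=50=110010 popcount=3 -> skip
r=51=110011 popcount=4 -> KEEP
r=52=110100 popcount=3 -> skip
r=53=110101 popcount=4 -> KEEP
r=54=110110 popcount=4 -> KEEP
r=55=110111 popcount=5 -> skip
r=56=111000 popcount=3 -> skip
r=57=111001 popcount=4 -> KEEP
r=58=111010 popcount=4 -> KEEP
r=59=111011 popcount=5 -> skip
r=60=111100 popcount=4 -> KEEP
r=61=111101 popcount=5 -> skip
r=62=111110 popcount=5 -> skip
r=63=111111 popcount=6 -> skip
r=64=1000000 popcount=1 -> skip
r=65=1000001 popcount=2 -> skip
r=66=1000010 popcount=2 -> skip
r=67=1000011 popcount=3 -> skip
r=68=1000100 popcount=2 -> skip
r=69=1000101 popcount=3 -> skip
r=70=1000110 popcount=3 -> skip
r=71=1000111 popcount=4 -> KEEP
r=72=1001000 popcount=2 -> skip
r=73=1001001 popcount=3 -> skip
r=74=1001010 popcount=3 -> skip
r=75=1001011 popcount=4 -> KEEP
r=76=1001100 popcount=3 -> skip
r=77=1001101 popcount=4 -> KEEP
r=78=1001110 popcount=4 -> KEEP
r=79=1001111 popcount=5 -> skip
r=80=1010000 popcount=2 -> skip
r=81=1010001 popcount=3 -> skip
r=82=1010010 popcount=3 -> skip
r=83=1010011 popcount=4 -> KEEP
r=84=1010100 popcount=3 -> skip
r=85=1010101 popcount=4 -> KEEP
r=86=1010110 popcount=4 -> KEEP
r=87=1010111 popcount=5 -> skip
r=88=1011000 popcount=3 -> skip
r=89=1011001 popcount=4 -> KEEP
r=90=1011010 popcount=4 -> KEEP
r=91=1011011 popcount=5 -> skip
r=92=1011100 popcount=4 -> KEEP
r=93=1011101 popcount=5 -> skip
r=94=1011110 popcount=5 -> skip
Kept rows: 51 53 54 57 58 60 71 75 77 78 83 85 86 89 90 92

Answer: 51 53 54 57 58 60 71 75 77 78 83 85 86 89 90 92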